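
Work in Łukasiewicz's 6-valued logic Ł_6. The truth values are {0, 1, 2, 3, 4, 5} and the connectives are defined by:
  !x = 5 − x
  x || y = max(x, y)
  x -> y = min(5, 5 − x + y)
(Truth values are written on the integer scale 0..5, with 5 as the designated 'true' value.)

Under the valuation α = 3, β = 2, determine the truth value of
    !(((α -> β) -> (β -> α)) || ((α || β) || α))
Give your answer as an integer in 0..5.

α -> β = 3 -> 2 = 4
β -> α = 2 -> 3 = 5
(α -> β) -> (β -> α) = 4 -> 5 = 5
α || β = 3 || 2 = 3
(α || β) || α = 3 || 3 = 3
((α -> β) -> (β -> α)) || ((α || β) || α) = 5 || 3 = 5
!(((α -> β) -> (β -> α)) || ((α || β) || α)) = !5 = 0

0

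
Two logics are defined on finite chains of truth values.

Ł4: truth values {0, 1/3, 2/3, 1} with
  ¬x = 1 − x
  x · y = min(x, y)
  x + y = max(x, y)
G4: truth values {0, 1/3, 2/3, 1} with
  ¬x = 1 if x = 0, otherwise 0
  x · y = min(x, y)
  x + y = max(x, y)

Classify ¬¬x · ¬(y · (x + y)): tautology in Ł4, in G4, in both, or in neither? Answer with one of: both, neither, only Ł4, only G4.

neither

In Ł4: at x = 0, y = 0 the value is 0 — not a tautology.
In G4: at x = 0, y = 0 the value is 0 — not a tautology.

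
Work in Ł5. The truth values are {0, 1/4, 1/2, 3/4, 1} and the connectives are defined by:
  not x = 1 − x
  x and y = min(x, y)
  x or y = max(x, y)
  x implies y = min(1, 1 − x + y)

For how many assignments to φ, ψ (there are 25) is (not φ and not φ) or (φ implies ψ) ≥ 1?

value 1: 15 assignments (counts)
value 3/4: 4 assignments
value 1/2: 3 assignments
value 1/4: 2 assignments
value 0: 1 assignment
So 15 of the 25 assignments meet the threshold.

15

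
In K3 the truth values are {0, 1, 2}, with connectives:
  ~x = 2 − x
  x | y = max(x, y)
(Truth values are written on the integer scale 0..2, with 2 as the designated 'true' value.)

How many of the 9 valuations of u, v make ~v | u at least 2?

5

u = 0, v = 0 ↦ 2  ≥
u = 0, v = 1 ↦ 1  <
u = 0, v = 2 ↦ 0  <
u = 1, v = 0 ↦ 2  ≥
u = 1, v = 1 ↦ 1  <
u = 1, v = 2 ↦ 1  <
u = 2, v = 0 ↦ 2  ≥
u = 2, v = 1 ↦ 2  ≥
u = 2, v = 2 ↦ 2  ≥
So 5 of the 9 assignments meet the threshold.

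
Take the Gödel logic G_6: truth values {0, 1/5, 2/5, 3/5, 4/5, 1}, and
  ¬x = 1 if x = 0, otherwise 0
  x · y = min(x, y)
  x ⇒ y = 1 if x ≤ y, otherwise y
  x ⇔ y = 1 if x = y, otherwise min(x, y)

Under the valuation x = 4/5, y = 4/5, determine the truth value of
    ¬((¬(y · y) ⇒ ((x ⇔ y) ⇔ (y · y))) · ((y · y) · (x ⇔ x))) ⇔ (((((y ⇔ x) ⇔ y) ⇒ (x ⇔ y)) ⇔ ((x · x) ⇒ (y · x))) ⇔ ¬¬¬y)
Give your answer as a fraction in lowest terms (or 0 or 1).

y · y = 4/5 · 4/5 = 4/5
¬(y · y) = ¬4/5 = 0
x ⇔ y = 4/5 ⇔ 4/5 = 1
y · y = 4/5 · 4/5 = 4/5
(x ⇔ y) ⇔ (y · y) = 1 ⇔ 4/5 = 4/5
¬(y · y) ⇒ ((x ⇔ y) ⇔ (y · y)) = 0 ⇒ 4/5 = 1
y · y = 4/5 · 4/5 = 4/5
x ⇔ x = 4/5 ⇔ 4/5 = 1
(y · y) · (x ⇔ x) = 4/5 · 1 = 4/5
(¬(y · y) ⇒ ((x ⇔ y) ⇔ (y · y))) · ((y · y) · (x ⇔ x)) = 1 · 4/5 = 4/5
¬((¬(y · y) ⇒ ((x ⇔ y) ⇔ (y · y))) · ((y · y) · (x ⇔ x))) = ¬4/5 = 0
y ⇔ x = 4/5 ⇔ 4/5 = 1
(y ⇔ x) ⇔ y = 1 ⇔ 4/5 = 4/5
x ⇔ y = 4/5 ⇔ 4/5 = 1
((y ⇔ x) ⇔ y) ⇒ (x ⇔ y) = 4/5 ⇒ 1 = 1
x · x = 4/5 · 4/5 = 4/5
y · x = 4/5 · 4/5 = 4/5
(x · x) ⇒ (y · x) = 4/5 ⇒ 4/5 = 1
(((y ⇔ x) ⇔ y) ⇒ (x ⇔ y)) ⇔ ((x · x) ⇒ (y · x)) = 1 ⇔ 1 = 1
¬y = ¬4/5 = 0
¬¬y = ¬0 = 1
¬¬¬y = ¬1 = 0
((((y ⇔ x) ⇔ y) ⇒ (x ⇔ y)) ⇔ ((x · x) ⇒ (y · x))) ⇔ ¬¬¬y = 1 ⇔ 0 = 0
¬((¬(y · y) ⇒ ((x ⇔ y) ⇔ (y · y))) · ((y · y) · (x ⇔ x))) ⇔ (((((y ⇔ x) ⇔ y) ⇒ (x ⇔ y)) ⇔ ((x · x) ⇒ (y · x))) ⇔ ¬¬¬y) = 0 ⇔ 0 = 1

1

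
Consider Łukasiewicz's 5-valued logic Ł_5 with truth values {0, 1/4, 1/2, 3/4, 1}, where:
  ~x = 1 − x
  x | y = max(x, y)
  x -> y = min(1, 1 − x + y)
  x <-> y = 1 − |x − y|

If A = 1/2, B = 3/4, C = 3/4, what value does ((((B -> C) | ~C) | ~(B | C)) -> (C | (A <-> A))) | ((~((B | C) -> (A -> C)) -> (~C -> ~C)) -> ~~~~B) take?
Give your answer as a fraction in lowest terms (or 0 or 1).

B -> C = 3/4 -> 3/4 = 1
~C = ~3/4 = 1/4
(B -> C) | ~C = 1 | 1/4 = 1
B | C = 3/4 | 3/4 = 3/4
~(B | C) = ~3/4 = 1/4
((B -> C) | ~C) | ~(B | C) = 1 | 1/4 = 1
A <-> A = 1/2 <-> 1/2 = 1
C | (A <-> A) = 3/4 | 1 = 1
(((B -> C) | ~C) | ~(B | C)) -> (C | (A <-> A)) = 1 -> 1 = 1
B | C = 3/4 | 3/4 = 3/4
A -> C = 1/2 -> 3/4 = 1
(B | C) -> (A -> C) = 3/4 -> 1 = 1
~((B | C) -> (A -> C)) = ~1 = 0
~C = ~3/4 = 1/4
~C = ~3/4 = 1/4
~C -> ~C = 1/4 -> 1/4 = 1
~((B | C) -> (A -> C)) -> (~C -> ~C) = 0 -> 1 = 1
~B = ~3/4 = 1/4
~~B = ~1/4 = 3/4
~~~B = ~3/4 = 1/4
~~~~B = ~1/4 = 3/4
(~((B | C) -> (A -> C)) -> (~C -> ~C)) -> ~~~~B = 1 -> 3/4 = 3/4
((((B -> C) | ~C) | ~(B | C)) -> (C | (A <-> A))) | ((~((B | C) -> (A -> C)) -> (~C -> ~C)) -> ~~~~B) = 1 | 3/4 = 1

1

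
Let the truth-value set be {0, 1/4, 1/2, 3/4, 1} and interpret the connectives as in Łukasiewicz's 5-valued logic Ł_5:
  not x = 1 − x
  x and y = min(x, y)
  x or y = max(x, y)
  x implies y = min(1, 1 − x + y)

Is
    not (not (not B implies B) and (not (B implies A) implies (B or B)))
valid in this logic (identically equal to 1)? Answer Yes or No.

No

Counterexample: take A = 0, B = 0.
not B = not 0 = 1
not B implies B = 1 implies 0 = 0
not (not B implies B) = not 0 = 1
B implies A = 0 implies 0 = 1
not (B implies A) = not 1 = 0
B or B = 0 or 0 = 0
not (B implies A) implies (B or B) = 0 implies 0 = 1
not (not B implies B) and (not (B implies A) implies (B or B)) = 1 and 1 = 1
not (not (not B implies B) and (not (B implies A) implies (B or B))) = not 1 = 0
This gives 0 ≠ 1.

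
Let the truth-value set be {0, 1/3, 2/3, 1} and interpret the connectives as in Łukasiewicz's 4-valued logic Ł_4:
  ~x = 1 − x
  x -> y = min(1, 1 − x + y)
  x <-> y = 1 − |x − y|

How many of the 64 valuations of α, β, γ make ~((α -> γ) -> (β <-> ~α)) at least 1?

5

value 1: 5 assignments (counts)
value 2/3: 11 assignments
value 1/3: 19 assignments
value 0: 29 assignments
So 5 of the 64 assignments meet the threshold.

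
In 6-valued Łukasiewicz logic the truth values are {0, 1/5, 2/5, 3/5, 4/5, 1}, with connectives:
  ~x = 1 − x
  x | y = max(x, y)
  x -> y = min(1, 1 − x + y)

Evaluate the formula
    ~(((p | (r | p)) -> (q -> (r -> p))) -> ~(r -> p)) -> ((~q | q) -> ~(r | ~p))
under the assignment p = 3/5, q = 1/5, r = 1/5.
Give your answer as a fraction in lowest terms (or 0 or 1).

4/5

r | p = 1/5 | 3/5 = 3/5
p | (r | p) = 3/5 | 3/5 = 3/5
r -> p = 1/5 -> 3/5 = 1
q -> (r -> p) = 1/5 -> 1 = 1
(p | (r | p)) -> (q -> (r -> p)) = 3/5 -> 1 = 1
r -> p = 1/5 -> 3/5 = 1
~(r -> p) = ~1 = 0
((p | (r | p)) -> (q -> (r -> p))) -> ~(r -> p) = 1 -> 0 = 0
~(((p | (r | p)) -> (q -> (r -> p))) -> ~(r -> p)) = ~0 = 1
~q = ~1/5 = 4/5
~q | q = 4/5 | 1/5 = 4/5
~p = ~3/5 = 2/5
r | ~p = 1/5 | 2/5 = 2/5
~(r | ~p) = ~2/5 = 3/5
(~q | q) -> ~(r | ~p) = 4/5 -> 3/5 = 4/5
~(((p | (r | p)) -> (q -> (r -> p))) -> ~(r -> p)) -> ((~q | q) -> ~(r | ~p)) = 1 -> 4/5 = 4/5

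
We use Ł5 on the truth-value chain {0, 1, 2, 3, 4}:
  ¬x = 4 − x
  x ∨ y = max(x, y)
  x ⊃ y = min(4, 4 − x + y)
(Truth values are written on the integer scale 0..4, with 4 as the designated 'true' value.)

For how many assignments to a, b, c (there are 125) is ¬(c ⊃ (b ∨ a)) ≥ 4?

1

value 4: 1 assignment (counts)
value 3: 4 assignments
value 2: 9 assignments
value 1: 16 assignments
value 0: 95 assignments
So 1 of the 125 assignments meets the threshold.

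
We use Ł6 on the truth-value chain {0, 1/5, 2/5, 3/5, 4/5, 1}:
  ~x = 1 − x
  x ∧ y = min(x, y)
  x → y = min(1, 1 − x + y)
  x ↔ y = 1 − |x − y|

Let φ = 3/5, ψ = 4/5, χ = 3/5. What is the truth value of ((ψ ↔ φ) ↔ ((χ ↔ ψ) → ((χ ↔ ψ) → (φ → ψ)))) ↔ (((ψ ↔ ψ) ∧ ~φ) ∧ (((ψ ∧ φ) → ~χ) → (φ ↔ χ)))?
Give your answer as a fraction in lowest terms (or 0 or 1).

3/5

ψ ↔ φ = 4/5 ↔ 3/5 = 4/5
χ ↔ ψ = 3/5 ↔ 4/5 = 4/5
χ ↔ ψ = 3/5 ↔ 4/5 = 4/5
φ → ψ = 3/5 → 4/5 = 1
(χ ↔ ψ) → (φ → ψ) = 4/5 → 1 = 1
(χ ↔ ψ) → ((χ ↔ ψ) → (φ → ψ)) = 4/5 → 1 = 1
(ψ ↔ φ) ↔ ((χ ↔ ψ) → ((χ ↔ ψ) → (φ → ψ))) = 4/5 ↔ 1 = 4/5
ψ ↔ ψ = 4/5 ↔ 4/5 = 1
~φ = ~3/5 = 2/5
(ψ ↔ ψ) ∧ ~φ = 1 ∧ 2/5 = 2/5
ψ ∧ φ = 4/5 ∧ 3/5 = 3/5
~χ = ~3/5 = 2/5
(ψ ∧ φ) → ~χ = 3/5 → 2/5 = 4/5
φ ↔ χ = 3/5 ↔ 3/5 = 1
((ψ ∧ φ) → ~χ) → (φ ↔ χ) = 4/5 → 1 = 1
((ψ ↔ ψ) ∧ ~φ) ∧ (((ψ ∧ φ) → ~χ) → (φ ↔ χ)) = 2/5 ∧ 1 = 2/5
((ψ ↔ φ) ↔ ((χ ↔ ψ) → ((χ ↔ ψ) → (φ → ψ)))) ↔ (((ψ ↔ ψ) ∧ ~φ) ∧ (((ψ ∧ φ) → ~χ) → (φ ↔ χ))) = 4/5 ↔ 2/5 = 3/5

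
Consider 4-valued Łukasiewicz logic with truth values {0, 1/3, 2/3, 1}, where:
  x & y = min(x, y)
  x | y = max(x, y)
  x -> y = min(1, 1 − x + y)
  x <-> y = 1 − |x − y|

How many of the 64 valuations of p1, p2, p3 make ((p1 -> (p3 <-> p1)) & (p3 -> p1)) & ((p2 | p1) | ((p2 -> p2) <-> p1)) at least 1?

value 1: 9 assignments (counts)
value 2/3: 25 assignments
value 1/3: 19 assignments
value 0: 11 assignments
So 9 of the 64 assignments meet the threshold.

9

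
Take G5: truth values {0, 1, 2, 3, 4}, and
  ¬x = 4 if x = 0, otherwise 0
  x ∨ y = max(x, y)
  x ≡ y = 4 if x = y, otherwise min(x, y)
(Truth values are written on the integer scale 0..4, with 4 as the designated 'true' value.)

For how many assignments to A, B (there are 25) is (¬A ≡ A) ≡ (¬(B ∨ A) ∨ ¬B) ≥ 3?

20

value 4: 20 assignments (counts)
value 0: 5 assignments
So 20 of the 25 assignments meet the threshold.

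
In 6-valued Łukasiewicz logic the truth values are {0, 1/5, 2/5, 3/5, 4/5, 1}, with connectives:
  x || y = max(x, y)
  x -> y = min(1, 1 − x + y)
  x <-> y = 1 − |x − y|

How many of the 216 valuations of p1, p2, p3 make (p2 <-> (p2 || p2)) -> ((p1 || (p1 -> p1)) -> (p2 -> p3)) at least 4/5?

value 1: 126 assignments (counts)
value 4/5: 30 assignments (counts)
value 3/5: 24 assignments
value 2/5: 18 assignments
value 1/5: 12 assignments
value 0: 6 assignments
So 156 of the 216 assignments meet the threshold.

156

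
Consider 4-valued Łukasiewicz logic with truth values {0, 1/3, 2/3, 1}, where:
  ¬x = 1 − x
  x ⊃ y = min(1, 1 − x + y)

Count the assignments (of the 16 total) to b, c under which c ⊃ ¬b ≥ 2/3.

b = 0, c = 0 ↦ 1  ≥
b = 0, c = 1/3 ↦ 1  ≥
b = 0, c = 2/3 ↦ 1  ≥
b = 0, c = 1 ↦ 1  ≥
b = 1/3, c = 0 ↦ 1  ≥
b = 1/3, c = 1/3 ↦ 1  ≥
b = 1/3, c = 2/3 ↦ 1  ≥
b = 1/3, c = 1 ↦ 2/3  ≥
b = 2/3, c = 0 ↦ 1  ≥
b = 2/3, c = 1/3 ↦ 1  ≥
b = 2/3, c = 2/3 ↦ 2/3  ≥
b = 2/3, c = 1 ↦ 1/3  <
b = 1, c = 0 ↦ 1  ≥
b = 1, c = 1/3 ↦ 2/3  ≥
b = 1, c = 2/3 ↦ 1/3  <
b = 1, c = 1 ↦ 0  <
So 13 of the 16 assignments meet the threshold.

13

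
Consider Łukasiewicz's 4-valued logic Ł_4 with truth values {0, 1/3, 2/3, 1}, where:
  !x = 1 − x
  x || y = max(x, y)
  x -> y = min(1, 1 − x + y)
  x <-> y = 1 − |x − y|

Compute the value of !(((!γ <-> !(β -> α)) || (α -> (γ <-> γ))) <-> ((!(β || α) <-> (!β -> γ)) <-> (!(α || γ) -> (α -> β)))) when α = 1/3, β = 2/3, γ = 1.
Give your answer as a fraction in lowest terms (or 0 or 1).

2/3

!γ = !1 = 0
β -> α = 2/3 -> 1/3 = 2/3
!(β -> α) = !2/3 = 1/3
!γ <-> !(β -> α) = 0 <-> 1/3 = 2/3
γ <-> γ = 1 <-> 1 = 1
α -> (γ <-> γ) = 1/3 -> 1 = 1
(!γ <-> !(β -> α)) || (α -> (γ <-> γ)) = 2/3 || 1 = 1
β || α = 2/3 || 1/3 = 2/3
!(β || α) = !2/3 = 1/3
!β = !2/3 = 1/3
!β -> γ = 1/3 -> 1 = 1
!(β || α) <-> (!β -> γ) = 1/3 <-> 1 = 1/3
α || γ = 1/3 || 1 = 1
!(α || γ) = !1 = 0
α -> β = 1/3 -> 2/3 = 1
!(α || γ) -> (α -> β) = 0 -> 1 = 1
(!(β || α) <-> (!β -> γ)) <-> (!(α || γ) -> (α -> β)) = 1/3 <-> 1 = 1/3
((!γ <-> !(β -> α)) || (α -> (γ <-> γ))) <-> ((!(β || α) <-> (!β -> γ)) <-> (!(α || γ) -> (α -> β))) = 1 <-> 1/3 = 1/3
!(((!γ <-> !(β -> α)) || (α -> (γ <-> γ))) <-> ((!(β || α) <-> (!β -> γ)) <-> (!(α || γ) -> (α -> β)))) = !1/3 = 2/3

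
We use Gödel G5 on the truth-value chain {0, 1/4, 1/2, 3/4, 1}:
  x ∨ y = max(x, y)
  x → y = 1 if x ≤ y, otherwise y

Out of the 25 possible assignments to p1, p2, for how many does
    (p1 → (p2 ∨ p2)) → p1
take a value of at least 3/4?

value 1: 11 assignments (counts)
value 3/4: 2 assignments (counts)
value 1/2: 3 assignments
value 1/4: 4 assignments
value 0: 5 assignments
So 13 of the 25 assignments meet the threshold.

13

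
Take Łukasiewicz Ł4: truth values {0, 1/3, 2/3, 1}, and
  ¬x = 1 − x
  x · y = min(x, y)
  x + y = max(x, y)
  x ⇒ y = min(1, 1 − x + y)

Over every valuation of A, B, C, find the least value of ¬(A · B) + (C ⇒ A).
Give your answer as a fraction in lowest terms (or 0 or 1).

Take A = 1/3, B = 1/3, C = 2/3:
A · B = 1/3 · 1/3 = 1/3
¬(A · B) = ¬1/3 = 2/3
C ⇒ A = 2/3 ⇒ 1/3 = 2/3
¬(A · B) + (C ⇒ A) = 2/3 + 2/3 = 2/3
No assignment yields a value below 2/3, so this is the minimum.

2/3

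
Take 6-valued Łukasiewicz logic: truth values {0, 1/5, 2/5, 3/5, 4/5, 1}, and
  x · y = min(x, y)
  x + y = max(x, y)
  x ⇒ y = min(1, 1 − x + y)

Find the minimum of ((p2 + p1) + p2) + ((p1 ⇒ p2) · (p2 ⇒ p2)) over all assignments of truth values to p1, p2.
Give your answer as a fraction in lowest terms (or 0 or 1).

3/5

Take p1 = 2/5, p2 = 0:
p2 + p1 = 0 + 2/5 = 2/5
(p2 + p1) + p2 = 2/5 + 0 = 2/5
p1 ⇒ p2 = 2/5 ⇒ 0 = 3/5
p2 ⇒ p2 = 0 ⇒ 0 = 1
(p1 ⇒ p2) · (p2 ⇒ p2) = 3/5 · 1 = 3/5
((p2 + p1) + p2) + ((p1 ⇒ p2) · (p2 ⇒ p2)) = 2/5 + 3/5 = 3/5
No assignment yields a value below 3/5, so this is the minimum.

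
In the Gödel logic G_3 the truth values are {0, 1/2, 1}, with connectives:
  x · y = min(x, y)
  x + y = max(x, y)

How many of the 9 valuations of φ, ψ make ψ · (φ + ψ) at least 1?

3

φ = 0, ψ = 0 ↦ 0  <
φ = 0, ψ = 1/2 ↦ 1/2  <
φ = 0, ψ = 1 ↦ 1  ≥
φ = 1/2, ψ = 0 ↦ 0  <
φ = 1/2, ψ = 1/2 ↦ 1/2  <
φ = 1/2, ψ = 1 ↦ 1  ≥
φ = 1, ψ = 0 ↦ 0  <
φ = 1, ψ = 1/2 ↦ 1/2  <
φ = 1, ψ = 1 ↦ 1  ≥
So 3 of the 9 assignments meet the threshold.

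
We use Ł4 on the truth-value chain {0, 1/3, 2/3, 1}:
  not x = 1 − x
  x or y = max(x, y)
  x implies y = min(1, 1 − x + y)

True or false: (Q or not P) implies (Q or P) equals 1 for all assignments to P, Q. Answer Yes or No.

Counterexample: take P = 0, Q = 0.
not P = not 0 = 1
Q or not P = 0 or 1 = 1
Q or P = 0 or 0 = 0
(Q or not P) implies (Q or P) = 1 implies 0 = 0
This gives 0 ≠ 1.

No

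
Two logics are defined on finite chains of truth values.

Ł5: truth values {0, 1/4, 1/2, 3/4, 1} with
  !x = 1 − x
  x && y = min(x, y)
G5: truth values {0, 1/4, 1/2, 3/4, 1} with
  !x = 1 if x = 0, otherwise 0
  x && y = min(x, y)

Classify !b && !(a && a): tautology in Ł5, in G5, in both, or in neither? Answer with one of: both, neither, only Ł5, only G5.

neither

In Ł5: at a = 0, b = 1/4 the value is 3/4 — not a tautology.
In G5: at a = 0, b = 1/4 the value is 0 — not a tautology.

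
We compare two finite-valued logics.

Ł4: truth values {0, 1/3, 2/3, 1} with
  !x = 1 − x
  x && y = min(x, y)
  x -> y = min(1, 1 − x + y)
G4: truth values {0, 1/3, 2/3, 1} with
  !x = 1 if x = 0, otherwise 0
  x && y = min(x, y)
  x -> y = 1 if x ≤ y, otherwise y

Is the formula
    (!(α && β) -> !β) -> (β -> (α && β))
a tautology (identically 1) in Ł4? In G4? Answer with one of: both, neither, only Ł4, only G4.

In Ł4: every assignment gives 1 — tautology.
In G4: at α = 1/3, β = 2/3 the value is 1/3 — not a tautology.

only Ł4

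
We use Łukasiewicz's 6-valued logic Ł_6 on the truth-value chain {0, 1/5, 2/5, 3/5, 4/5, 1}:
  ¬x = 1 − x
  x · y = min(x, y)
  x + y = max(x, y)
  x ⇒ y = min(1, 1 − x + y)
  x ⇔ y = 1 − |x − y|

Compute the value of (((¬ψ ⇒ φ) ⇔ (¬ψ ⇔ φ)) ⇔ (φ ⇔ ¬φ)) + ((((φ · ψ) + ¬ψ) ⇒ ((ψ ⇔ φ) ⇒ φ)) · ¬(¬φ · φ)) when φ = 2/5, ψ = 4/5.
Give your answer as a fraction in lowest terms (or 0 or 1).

¬ψ = ¬4/5 = 1/5
¬ψ ⇒ φ = 1/5 ⇒ 2/5 = 1
¬ψ = ¬4/5 = 1/5
¬ψ ⇔ φ = 1/5 ⇔ 2/5 = 4/5
(¬ψ ⇒ φ) ⇔ (¬ψ ⇔ φ) = 1 ⇔ 4/5 = 4/5
¬φ = ¬2/5 = 3/5
φ ⇔ ¬φ = 2/5 ⇔ 3/5 = 4/5
((¬ψ ⇒ φ) ⇔ (¬ψ ⇔ φ)) ⇔ (φ ⇔ ¬φ) = 4/5 ⇔ 4/5 = 1
φ · ψ = 2/5 · 4/5 = 2/5
¬ψ = ¬4/5 = 1/5
(φ · ψ) + ¬ψ = 2/5 + 1/5 = 2/5
ψ ⇔ φ = 4/5 ⇔ 2/5 = 3/5
(ψ ⇔ φ) ⇒ φ = 3/5 ⇒ 2/5 = 4/5
((φ · ψ) + ¬ψ) ⇒ ((ψ ⇔ φ) ⇒ φ) = 2/5 ⇒ 4/5 = 1
¬φ = ¬2/5 = 3/5
¬φ · φ = 3/5 · 2/5 = 2/5
¬(¬φ · φ) = ¬2/5 = 3/5
(((φ · ψ) + ¬ψ) ⇒ ((ψ ⇔ φ) ⇒ φ)) · ¬(¬φ · φ) = 1 · 3/5 = 3/5
(((¬ψ ⇒ φ) ⇔ (¬ψ ⇔ φ)) ⇔ (φ ⇔ ¬φ)) + ((((φ · ψ) + ¬ψ) ⇒ ((ψ ⇔ φ) ⇒ φ)) · ¬(¬φ · φ)) = 1 + 3/5 = 1

1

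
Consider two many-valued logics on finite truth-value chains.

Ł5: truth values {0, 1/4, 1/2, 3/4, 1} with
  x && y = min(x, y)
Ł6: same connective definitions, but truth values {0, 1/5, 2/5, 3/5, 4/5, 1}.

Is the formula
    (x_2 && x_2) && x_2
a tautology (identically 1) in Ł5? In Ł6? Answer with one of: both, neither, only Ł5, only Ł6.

neither

In Ł5: at x_2 = 0 the value is 0 — not a tautology.
In Ł6: at x_2 = 0 the value is 0 — not a tautology.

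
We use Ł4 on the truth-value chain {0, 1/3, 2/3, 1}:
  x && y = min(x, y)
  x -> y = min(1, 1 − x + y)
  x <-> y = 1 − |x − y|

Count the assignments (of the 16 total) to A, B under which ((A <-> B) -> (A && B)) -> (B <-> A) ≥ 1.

A = 0, B = 0 ↦ 1  ≥
A = 0, B = 1/3 ↦ 1  ≥
A = 0, B = 2/3 ↦ 2/3  <
A = 0, B = 1 ↦ 0  <
A = 1/3, B = 0 ↦ 1  ≥
A = 1/3, B = 1/3 ↦ 1  ≥
A = 1/3, B = 2/3 ↦ 1  ≥
A = 1/3, B = 1 ↦ 1/3  <
A = 2/3, B = 0 ↦ 2/3  <
A = 2/3, B = 1/3 ↦ 1  ≥
A = 2/3, B = 2/3 ↦ 1  ≥
A = 2/3, B = 1 ↦ 2/3  <
A = 1, B = 0 ↦ 0  <
A = 1, B = 1/3 ↦ 1/3  <
A = 1, B = 2/3 ↦ 2/3  <
A = 1, B = 1 ↦ 1  ≥
So 8 of the 16 assignments meet the threshold.

8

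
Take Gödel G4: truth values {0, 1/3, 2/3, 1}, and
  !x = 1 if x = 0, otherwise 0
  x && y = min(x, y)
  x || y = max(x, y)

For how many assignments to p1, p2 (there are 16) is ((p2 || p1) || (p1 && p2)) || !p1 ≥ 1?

10

p1 = 0, p2 = 0 ↦ 1  ≥
p1 = 0, p2 = 1/3 ↦ 1  ≥
p1 = 0, p2 = 2/3 ↦ 1  ≥
p1 = 0, p2 = 1 ↦ 1  ≥
p1 = 1/3, p2 = 0 ↦ 1/3  <
p1 = 1/3, p2 = 1/3 ↦ 1/3  <
p1 = 1/3, p2 = 2/3 ↦ 2/3  <
p1 = 1/3, p2 = 1 ↦ 1  ≥
p1 = 2/3, p2 = 0 ↦ 2/3  <
p1 = 2/3, p2 = 1/3 ↦ 2/3  <
p1 = 2/3, p2 = 2/3 ↦ 2/3  <
p1 = 2/3, p2 = 1 ↦ 1  ≥
p1 = 1, p2 = 0 ↦ 1  ≥
p1 = 1, p2 = 1/3 ↦ 1  ≥
p1 = 1, p2 = 2/3 ↦ 1  ≥
p1 = 1, p2 = 1 ↦ 1  ≥
So 10 of the 16 assignments meet the threshold.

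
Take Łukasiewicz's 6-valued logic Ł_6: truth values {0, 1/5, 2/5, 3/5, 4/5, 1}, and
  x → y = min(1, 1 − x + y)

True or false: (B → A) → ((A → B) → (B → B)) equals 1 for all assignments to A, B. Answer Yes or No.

Yes

At A = 0, B = 3/5, for instance:
B → A = 3/5 → 0 = 2/5
A → B = 0 → 3/5 = 1
B → B = 3/5 → 3/5 = 1
(A → B) → (B → B) = 1 → 1 = 1
(B → A) → ((A → B) → (B → B)) = 2/5 → 1 = 1
and checking the remaining 35 assignments likewise gives ≥ 1 in every case.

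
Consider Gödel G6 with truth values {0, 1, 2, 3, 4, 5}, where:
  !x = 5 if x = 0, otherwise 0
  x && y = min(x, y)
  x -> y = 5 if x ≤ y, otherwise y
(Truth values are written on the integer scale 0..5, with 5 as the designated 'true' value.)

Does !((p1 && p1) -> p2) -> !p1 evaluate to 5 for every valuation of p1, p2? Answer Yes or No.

Counterexample: take p1 = 1, p2 = 0.
p1 && p1 = 1 && 1 = 1
(p1 && p1) -> p2 = 1 -> 0 = 0
!((p1 && p1) -> p2) = !0 = 5
!p1 = !1 = 0
!((p1 && p1) -> p2) -> !p1 = 5 -> 0 = 0
This gives 0 ≠ 5.

No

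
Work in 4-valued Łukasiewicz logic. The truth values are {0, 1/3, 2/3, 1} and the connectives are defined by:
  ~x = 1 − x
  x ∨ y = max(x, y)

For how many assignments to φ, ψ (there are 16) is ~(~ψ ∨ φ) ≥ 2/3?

φ = 0, ψ = 0 ↦ 0  <
φ = 0, ψ = 1/3 ↦ 1/3  <
φ = 0, ψ = 2/3 ↦ 2/3  ≥
φ = 0, ψ = 1 ↦ 1  ≥
φ = 1/3, ψ = 0 ↦ 0  <
φ = 1/3, ψ = 1/3 ↦ 1/3  <
φ = 1/3, ψ = 2/3 ↦ 2/3  ≥
φ = 1/3, ψ = 1 ↦ 2/3  ≥
φ = 2/3, ψ = 0 ↦ 0  <
φ = 2/3, ψ = 1/3 ↦ 1/3  <
φ = 2/3, ψ = 2/3 ↦ 1/3  <
φ = 2/3, ψ = 1 ↦ 1/3  <
φ = 1, ψ = 0 ↦ 0  <
φ = 1, ψ = 1/3 ↦ 0  <
φ = 1, ψ = 2/3 ↦ 0  <
φ = 1, ψ = 1 ↦ 0  <
So 4 of the 16 assignments meet the threshold.

4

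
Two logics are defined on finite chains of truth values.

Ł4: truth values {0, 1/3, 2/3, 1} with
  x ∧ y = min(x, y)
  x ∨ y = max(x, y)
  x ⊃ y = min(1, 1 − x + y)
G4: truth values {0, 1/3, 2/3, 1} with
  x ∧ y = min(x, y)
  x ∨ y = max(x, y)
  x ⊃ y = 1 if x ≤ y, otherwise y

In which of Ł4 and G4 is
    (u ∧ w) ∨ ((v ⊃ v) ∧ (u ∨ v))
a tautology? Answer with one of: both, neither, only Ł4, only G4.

In Ł4: at u = 0, v = 0, w = 0 the value is 0 — not a tautology.
In G4: at u = 0, v = 0, w = 0 the value is 0 — not a tautology.

neither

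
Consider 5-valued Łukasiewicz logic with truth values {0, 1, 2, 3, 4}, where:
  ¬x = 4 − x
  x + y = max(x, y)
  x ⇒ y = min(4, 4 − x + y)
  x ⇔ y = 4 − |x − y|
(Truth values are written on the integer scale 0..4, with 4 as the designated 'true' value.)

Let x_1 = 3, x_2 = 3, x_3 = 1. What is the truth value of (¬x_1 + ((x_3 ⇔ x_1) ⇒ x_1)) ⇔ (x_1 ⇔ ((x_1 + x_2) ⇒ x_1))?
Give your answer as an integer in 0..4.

3

¬x_1 = ¬3 = 1
x_3 ⇔ x_1 = 1 ⇔ 3 = 2
(x_3 ⇔ x_1) ⇒ x_1 = 2 ⇒ 3 = 4
¬x_1 + ((x_3 ⇔ x_1) ⇒ x_1) = 1 + 4 = 4
x_1 + x_2 = 3 + 3 = 3
(x_1 + x_2) ⇒ x_1 = 3 ⇒ 3 = 4
x_1 ⇔ ((x_1 + x_2) ⇒ x_1) = 3 ⇔ 4 = 3
(¬x_1 + ((x_3 ⇔ x_1) ⇒ x_1)) ⇔ (x_1 ⇔ ((x_1 + x_2) ⇒ x_1)) = 4 ⇔ 3 = 3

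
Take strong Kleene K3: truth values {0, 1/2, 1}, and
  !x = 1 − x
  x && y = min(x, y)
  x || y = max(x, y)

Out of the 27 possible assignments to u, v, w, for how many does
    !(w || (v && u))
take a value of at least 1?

value 1: 5 assignments (counts)
value 1/2: 11 assignments
value 0: 11 assignments
So 5 of the 27 assignments meet the threshold.

5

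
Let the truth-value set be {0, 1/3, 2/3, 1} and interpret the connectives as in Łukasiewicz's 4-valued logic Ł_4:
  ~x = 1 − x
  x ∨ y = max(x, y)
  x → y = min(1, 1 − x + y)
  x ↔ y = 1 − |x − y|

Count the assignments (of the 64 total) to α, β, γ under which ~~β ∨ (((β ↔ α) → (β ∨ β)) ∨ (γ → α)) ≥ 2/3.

value 1: 51 assignments (counts)
value 2/3: 9 assignments (counts)
value 1/3: 3 assignments
value 0: 1 assignment
So 60 of the 64 assignments meet the threshold.

60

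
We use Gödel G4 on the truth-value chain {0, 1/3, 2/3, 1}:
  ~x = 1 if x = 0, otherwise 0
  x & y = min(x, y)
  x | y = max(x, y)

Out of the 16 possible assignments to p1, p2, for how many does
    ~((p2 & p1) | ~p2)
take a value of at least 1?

p1 = 0, p2 = 0 ↦ 0  <
p1 = 0, p2 = 1/3 ↦ 1  ≥
p1 = 0, p2 = 2/3 ↦ 1  ≥
p1 = 0, p2 = 1 ↦ 1  ≥
p1 = 1/3, p2 = 0 ↦ 0  <
p1 = 1/3, p2 = 1/3 ↦ 0  <
p1 = 1/3, p2 = 2/3 ↦ 0  <
p1 = 1/3, p2 = 1 ↦ 0  <
p1 = 2/3, p2 = 0 ↦ 0  <
p1 = 2/3, p2 = 1/3 ↦ 0  <
p1 = 2/3, p2 = 2/3 ↦ 0  <
p1 = 2/3, p2 = 1 ↦ 0  <
p1 = 1, p2 = 0 ↦ 0  <
p1 = 1, p2 = 1/3 ↦ 0  <
p1 = 1, p2 = 2/3 ↦ 0  <
p1 = 1, p2 = 1 ↦ 0  <
So 3 of the 16 assignments meet the threshold.

3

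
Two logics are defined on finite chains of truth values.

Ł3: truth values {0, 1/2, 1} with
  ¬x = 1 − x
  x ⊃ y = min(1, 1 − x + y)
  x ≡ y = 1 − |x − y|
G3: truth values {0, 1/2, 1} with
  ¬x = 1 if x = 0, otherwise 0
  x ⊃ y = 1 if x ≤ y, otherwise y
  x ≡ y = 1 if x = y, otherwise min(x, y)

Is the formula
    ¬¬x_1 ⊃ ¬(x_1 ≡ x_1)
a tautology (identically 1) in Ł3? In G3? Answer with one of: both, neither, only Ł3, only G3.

neither

In Ł3: at x_1 = 1/2 the value is 1/2 — not a tautology.
In G3: at x_1 = 1/2 the value is 0 — not a tautology.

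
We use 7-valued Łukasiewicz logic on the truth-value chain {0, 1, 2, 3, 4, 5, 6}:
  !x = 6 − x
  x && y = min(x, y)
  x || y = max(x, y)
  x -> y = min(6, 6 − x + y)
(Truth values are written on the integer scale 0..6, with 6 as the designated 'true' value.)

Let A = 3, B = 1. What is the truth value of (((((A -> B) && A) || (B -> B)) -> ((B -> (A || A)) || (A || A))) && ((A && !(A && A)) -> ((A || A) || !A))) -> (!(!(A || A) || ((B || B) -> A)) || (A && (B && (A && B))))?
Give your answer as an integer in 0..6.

1

A -> B = 3 -> 1 = 4
(A -> B) && A = 4 && 3 = 3
B -> B = 1 -> 1 = 6
((A -> B) && A) || (B -> B) = 3 || 6 = 6
A || A = 3 || 3 = 3
B -> (A || A) = 1 -> 3 = 6
A || A = 3 || 3 = 3
(B -> (A || A)) || (A || A) = 6 || 3 = 6
(((A -> B) && A) || (B -> B)) -> ((B -> (A || A)) || (A || A)) = 6 -> 6 = 6
A && A = 3 && 3 = 3
!(A && A) = !3 = 3
A && !(A && A) = 3 && 3 = 3
A || A = 3 || 3 = 3
!A = !3 = 3
(A || A) || !A = 3 || 3 = 3
(A && !(A && A)) -> ((A || A) || !A) = 3 -> 3 = 6
((((A -> B) && A) || (B -> B)) -> ((B -> (A || A)) || (A || A))) && ((A && !(A && A)) -> ((A || A) || !A)) = 6 && 6 = 6
A || A = 3 || 3 = 3
!(A || A) = !3 = 3
B || B = 1 || 1 = 1
(B || B) -> A = 1 -> 3 = 6
!(A || A) || ((B || B) -> A) = 3 || 6 = 6
!(!(A || A) || ((B || B) -> A)) = !6 = 0
A && B = 3 && 1 = 1
B && (A && B) = 1 && 1 = 1
A && (B && (A && B)) = 3 && 1 = 1
!(!(A || A) || ((B || B) -> A)) || (A && (B && (A && B))) = 0 || 1 = 1
(((((A -> B) && A) || (B -> B)) -> ((B -> (A || A)) || (A || A))) && ((A && !(A && A)) -> ((A || A) || !A))) -> (!(!(A || A) || ((B || B) -> A)) || (A && (B && (A && B)))) = 6 -> 1 = 1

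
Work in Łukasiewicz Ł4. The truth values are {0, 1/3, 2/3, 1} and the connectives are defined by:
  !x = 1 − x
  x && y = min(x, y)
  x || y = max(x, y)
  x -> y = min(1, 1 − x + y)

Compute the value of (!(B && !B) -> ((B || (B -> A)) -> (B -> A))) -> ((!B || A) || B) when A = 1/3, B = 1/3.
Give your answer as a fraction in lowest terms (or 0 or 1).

!B = !1/3 = 2/3
B && !B = 1/3 && 2/3 = 1/3
!(B && !B) = !1/3 = 2/3
B -> A = 1/3 -> 1/3 = 1
B || (B -> A) = 1/3 || 1 = 1
B -> A = 1/3 -> 1/3 = 1
(B || (B -> A)) -> (B -> A) = 1 -> 1 = 1
!(B && !B) -> ((B || (B -> A)) -> (B -> A)) = 2/3 -> 1 = 1
!B = !1/3 = 2/3
!B || A = 2/3 || 1/3 = 2/3
(!B || A) || B = 2/3 || 1/3 = 2/3
(!(B && !B) -> ((B || (B -> A)) -> (B -> A))) -> ((!B || A) || B) = 1 -> 2/3 = 2/3

2/3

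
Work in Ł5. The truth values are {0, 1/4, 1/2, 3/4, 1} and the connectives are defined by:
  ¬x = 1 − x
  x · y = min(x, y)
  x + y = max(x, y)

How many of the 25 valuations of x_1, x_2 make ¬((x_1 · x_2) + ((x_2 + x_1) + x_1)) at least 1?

1

value 1: 1 assignment (counts)
value 3/4: 3 assignments
value 1/2: 5 assignments
value 1/4: 7 assignments
value 0: 9 assignments
So 1 of the 25 assignments meets the threshold.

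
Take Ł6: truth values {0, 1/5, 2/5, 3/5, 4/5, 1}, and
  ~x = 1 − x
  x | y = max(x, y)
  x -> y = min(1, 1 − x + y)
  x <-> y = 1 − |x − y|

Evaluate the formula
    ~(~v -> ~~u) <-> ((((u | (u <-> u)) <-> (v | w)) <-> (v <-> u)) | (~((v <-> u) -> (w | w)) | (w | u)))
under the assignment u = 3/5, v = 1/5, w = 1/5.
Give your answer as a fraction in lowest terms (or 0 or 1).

3/5

~v = ~1/5 = 4/5
~u = ~3/5 = 2/5
~~u = ~2/5 = 3/5
~v -> ~~u = 4/5 -> 3/5 = 4/5
~(~v -> ~~u) = ~4/5 = 1/5
u <-> u = 3/5 <-> 3/5 = 1
u | (u <-> u) = 3/5 | 1 = 1
v | w = 1/5 | 1/5 = 1/5
(u | (u <-> u)) <-> (v | w) = 1 <-> 1/5 = 1/5
v <-> u = 1/5 <-> 3/5 = 3/5
((u | (u <-> u)) <-> (v | w)) <-> (v <-> u) = 1/5 <-> 3/5 = 3/5
v <-> u = 1/5 <-> 3/5 = 3/5
w | w = 1/5 | 1/5 = 1/5
(v <-> u) -> (w | w) = 3/5 -> 1/5 = 3/5
~((v <-> u) -> (w | w)) = ~3/5 = 2/5
w | u = 1/5 | 3/5 = 3/5
~((v <-> u) -> (w | w)) | (w | u) = 2/5 | 3/5 = 3/5
(((u | (u <-> u)) <-> (v | w)) <-> (v <-> u)) | (~((v <-> u) -> (w | w)) | (w | u)) = 3/5 | 3/5 = 3/5
~(~v -> ~~u) <-> ((((u | (u <-> u)) <-> (v | w)) <-> (v <-> u)) | (~((v <-> u) -> (w | w)) | (w | u))) = 1/5 <-> 3/5 = 3/5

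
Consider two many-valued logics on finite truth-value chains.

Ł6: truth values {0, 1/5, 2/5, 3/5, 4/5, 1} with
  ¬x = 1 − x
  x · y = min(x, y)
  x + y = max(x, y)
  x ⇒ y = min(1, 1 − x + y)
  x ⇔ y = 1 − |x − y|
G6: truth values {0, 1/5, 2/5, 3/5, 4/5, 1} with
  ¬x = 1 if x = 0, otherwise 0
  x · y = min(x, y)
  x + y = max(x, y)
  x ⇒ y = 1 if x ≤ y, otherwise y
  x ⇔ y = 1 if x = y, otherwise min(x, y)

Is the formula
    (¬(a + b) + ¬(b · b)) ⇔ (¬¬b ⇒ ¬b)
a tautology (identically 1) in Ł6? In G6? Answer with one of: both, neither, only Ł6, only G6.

only G6

In Ł6: at a = 0, b = 1/5 the value is 4/5 — not a tautology.
In G6: every assignment gives 1 — tautology.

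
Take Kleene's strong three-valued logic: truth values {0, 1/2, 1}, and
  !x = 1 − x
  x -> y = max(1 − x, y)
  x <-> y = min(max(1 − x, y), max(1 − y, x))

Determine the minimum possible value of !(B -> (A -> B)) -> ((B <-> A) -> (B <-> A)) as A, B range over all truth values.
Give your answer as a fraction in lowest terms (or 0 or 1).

1/2

Take A = 1/2, B = 1/2:
A -> B = 1/2 -> 1/2 = 1/2
B -> (A -> B) = 1/2 -> 1/2 = 1/2
!(B -> (A -> B)) = !1/2 = 1/2
B <-> A = 1/2 <-> 1/2 = 1/2
B <-> A = 1/2 <-> 1/2 = 1/2
(B <-> A) -> (B <-> A) = 1/2 -> 1/2 = 1/2
!(B -> (A -> B)) -> ((B <-> A) -> (B <-> A)) = 1/2 -> 1/2 = 1/2
No assignment yields a value below 1/2, so this is the minimum.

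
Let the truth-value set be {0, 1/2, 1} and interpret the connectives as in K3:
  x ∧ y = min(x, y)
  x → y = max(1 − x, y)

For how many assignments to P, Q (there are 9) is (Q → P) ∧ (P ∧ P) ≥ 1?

3

P = 0, Q = 0 ↦ 0  <
P = 0, Q = 1/2 ↦ 0  <
P = 0, Q = 1 ↦ 0  <
P = 1/2, Q = 0 ↦ 1/2  <
P = 1/2, Q = 1/2 ↦ 1/2  <
P = 1/2, Q = 1 ↦ 1/2  <
P = 1, Q = 0 ↦ 1  ≥
P = 1, Q = 1/2 ↦ 1  ≥
P = 1, Q = 1 ↦ 1  ≥
So 3 of the 9 assignments meet the threshold.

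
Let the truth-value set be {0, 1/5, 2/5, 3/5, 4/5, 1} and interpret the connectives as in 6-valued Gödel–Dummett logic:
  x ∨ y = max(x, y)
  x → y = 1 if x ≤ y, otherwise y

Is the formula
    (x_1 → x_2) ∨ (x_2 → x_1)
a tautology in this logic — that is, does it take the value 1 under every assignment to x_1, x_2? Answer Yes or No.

At x_1 = 4/5, x_2 = 3/5, for instance:
x_1 → x_2 = 4/5 → 3/5 = 3/5
x_2 → x_1 = 3/5 → 4/5 = 1
(x_1 → x_2) ∨ (x_2 → x_1) = 3/5 ∨ 1 = 1
and checking the remaining 35 assignments likewise gives ≥ 1 in every case.

Yes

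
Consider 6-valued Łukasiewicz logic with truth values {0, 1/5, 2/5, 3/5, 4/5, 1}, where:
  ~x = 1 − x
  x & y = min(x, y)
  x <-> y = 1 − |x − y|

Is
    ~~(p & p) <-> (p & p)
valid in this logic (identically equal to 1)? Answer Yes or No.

Yes

p = 0 ↦ 1
p = 1/5 ↦ 1
p = 2/5 ↦ 1
p = 3/5 ↦ 1
p = 4/5 ↦ 1
p = 1 ↦ 1
Every assignment gives a value ≥ 1.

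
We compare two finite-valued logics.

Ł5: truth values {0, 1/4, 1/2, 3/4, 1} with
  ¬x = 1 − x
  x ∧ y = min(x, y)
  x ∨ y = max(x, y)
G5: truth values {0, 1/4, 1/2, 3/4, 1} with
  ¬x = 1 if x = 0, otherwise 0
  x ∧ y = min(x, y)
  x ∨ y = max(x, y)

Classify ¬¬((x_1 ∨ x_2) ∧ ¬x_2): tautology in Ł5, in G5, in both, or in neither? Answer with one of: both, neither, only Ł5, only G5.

neither

In Ł5: at x_1 = 0, x_2 = 0 the value is 0 — not a tautology.
In G5: at x_1 = 0, x_2 = 0 the value is 0 — not a tautology.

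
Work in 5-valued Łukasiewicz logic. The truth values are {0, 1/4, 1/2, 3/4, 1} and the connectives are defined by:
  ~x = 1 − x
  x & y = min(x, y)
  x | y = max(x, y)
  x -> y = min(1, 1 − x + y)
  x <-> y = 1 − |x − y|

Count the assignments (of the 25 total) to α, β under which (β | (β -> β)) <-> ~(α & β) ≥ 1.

9

value 1: 9 assignments (counts)
value 3/4: 7 assignments
value 1/2: 5 assignments
value 1/4: 3 assignments
value 0: 1 assignment
So 9 of the 25 assignments meet the threshold.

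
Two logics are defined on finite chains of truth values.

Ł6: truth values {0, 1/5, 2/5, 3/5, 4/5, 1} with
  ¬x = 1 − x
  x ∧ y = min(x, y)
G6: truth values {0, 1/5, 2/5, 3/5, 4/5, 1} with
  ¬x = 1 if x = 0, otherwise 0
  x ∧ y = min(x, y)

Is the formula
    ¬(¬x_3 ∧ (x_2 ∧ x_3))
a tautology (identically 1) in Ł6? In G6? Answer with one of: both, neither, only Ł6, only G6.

In Ł6: at x_2 = 1/5, x_3 = 1/5 the value is 4/5 — not a tautology.
In G6: every assignment gives 1 — tautology.

only G6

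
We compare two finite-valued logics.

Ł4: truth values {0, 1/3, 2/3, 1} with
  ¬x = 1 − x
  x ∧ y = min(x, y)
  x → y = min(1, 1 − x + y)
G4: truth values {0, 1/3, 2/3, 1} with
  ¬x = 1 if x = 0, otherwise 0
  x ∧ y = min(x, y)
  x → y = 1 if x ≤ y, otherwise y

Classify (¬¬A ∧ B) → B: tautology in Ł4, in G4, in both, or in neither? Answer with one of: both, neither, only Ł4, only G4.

In Ł4: every assignment gives 1 — tautology.
In G4: every assignment gives 1 — tautology.

both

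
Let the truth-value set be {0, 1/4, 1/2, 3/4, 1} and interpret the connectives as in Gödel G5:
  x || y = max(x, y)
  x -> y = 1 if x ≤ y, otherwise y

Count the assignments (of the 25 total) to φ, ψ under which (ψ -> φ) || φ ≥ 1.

15

value 1: 15 assignments (counts)
value 3/4: 1 assignment
value 1/2: 2 assignments
value 1/4: 3 assignments
value 0: 4 assignments
So 15 of the 25 assignments meet the threshold.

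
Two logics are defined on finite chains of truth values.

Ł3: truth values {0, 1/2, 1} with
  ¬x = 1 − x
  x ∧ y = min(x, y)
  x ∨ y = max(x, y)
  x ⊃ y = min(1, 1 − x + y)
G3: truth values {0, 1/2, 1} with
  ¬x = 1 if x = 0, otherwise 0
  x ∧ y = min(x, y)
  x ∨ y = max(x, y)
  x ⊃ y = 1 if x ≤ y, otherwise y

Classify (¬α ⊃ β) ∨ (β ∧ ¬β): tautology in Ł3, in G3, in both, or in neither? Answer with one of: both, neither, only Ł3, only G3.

neither

In Ł3: at α = 0, β = 0 the value is 0 — not a tautology.
In G3: at α = 0, β = 0 the value is 0 — not a tautology.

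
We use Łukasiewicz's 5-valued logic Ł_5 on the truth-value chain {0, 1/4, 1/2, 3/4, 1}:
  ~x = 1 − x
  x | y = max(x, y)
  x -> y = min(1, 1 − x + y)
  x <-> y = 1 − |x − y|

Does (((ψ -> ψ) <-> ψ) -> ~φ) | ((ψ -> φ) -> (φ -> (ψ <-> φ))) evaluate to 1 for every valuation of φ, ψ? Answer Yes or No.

No

Counterexample: take φ = 1, ψ = 1/4.
ψ -> ψ = 1/4 -> 1/4 = 1
(ψ -> ψ) <-> ψ = 1 <-> 1/4 = 1/4
~φ = ~1 = 0
((ψ -> ψ) <-> ψ) -> ~φ = 1/4 -> 0 = 3/4
ψ -> φ = 1/4 -> 1 = 1
ψ <-> φ = 1/4 <-> 1 = 1/4
φ -> (ψ <-> φ) = 1 -> 1/4 = 1/4
(ψ -> φ) -> (φ -> (ψ <-> φ)) = 1 -> 1/4 = 1/4
(((ψ -> ψ) <-> ψ) -> ~φ) | ((ψ -> φ) -> (φ -> (ψ <-> φ))) = 3/4 | 1/4 = 3/4
This gives 3/4 ≠ 1.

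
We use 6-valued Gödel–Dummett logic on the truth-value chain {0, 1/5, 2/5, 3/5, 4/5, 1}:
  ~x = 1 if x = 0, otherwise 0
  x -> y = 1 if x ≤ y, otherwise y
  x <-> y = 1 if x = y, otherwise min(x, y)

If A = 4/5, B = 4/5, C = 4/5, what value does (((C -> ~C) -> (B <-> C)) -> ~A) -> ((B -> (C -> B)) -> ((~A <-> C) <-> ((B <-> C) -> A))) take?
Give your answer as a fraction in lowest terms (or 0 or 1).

~C = ~4/5 = 0
C -> ~C = 4/5 -> 0 = 0
B <-> C = 4/5 <-> 4/5 = 1
(C -> ~C) -> (B <-> C) = 0 -> 1 = 1
~A = ~4/5 = 0
((C -> ~C) -> (B <-> C)) -> ~A = 1 -> 0 = 0
C -> B = 4/5 -> 4/5 = 1
B -> (C -> B) = 4/5 -> 1 = 1
~A = ~4/5 = 0
~A <-> C = 0 <-> 4/5 = 0
B <-> C = 4/5 <-> 4/5 = 1
(B <-> C) -> A = 1 -> 4/5 = 4/5
(~A <-> C) <-> ((B <-> C) -> A) = 0 <-> 4/5 = 0
(B -> (C -> B)) -> ((~A <-> C) <-> ((B <-> C) -> A)) = 1 -> 0 = 0
(((C -> ~C) -> (B <-> C)) -> ~A) -> ((B -> (C -> B)) -> ((~A <-> C) <-> ((B <-> C) -> A))) = 0 -> 0 = 1

1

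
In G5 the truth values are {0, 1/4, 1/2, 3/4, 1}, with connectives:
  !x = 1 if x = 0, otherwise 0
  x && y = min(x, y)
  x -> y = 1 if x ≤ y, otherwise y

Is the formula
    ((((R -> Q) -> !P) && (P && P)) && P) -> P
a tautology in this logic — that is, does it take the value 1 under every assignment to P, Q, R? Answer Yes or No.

Yes

At P = 1, Q = 1/2, R = 3/4, for instance:
R -> Q = 3/4 -> 1/2 = 1/2
!P = !1 = 0
(R -> Q) -> !P = 1/2 -> 0 = 0
P && P = 1 && 1 = 1
((R -> Q) -> !P) && (P && P) = 0 && 1 = 0
(((R -> Q) -> !P) && (P && P)) && P = 0 && 1 = 0
((((R -> Q) -> !P) && (P && P)) && P) -> P = 0 -> 1 = 1
and checking the remaining 124 assignments likewise gives ≥ 1 in every case.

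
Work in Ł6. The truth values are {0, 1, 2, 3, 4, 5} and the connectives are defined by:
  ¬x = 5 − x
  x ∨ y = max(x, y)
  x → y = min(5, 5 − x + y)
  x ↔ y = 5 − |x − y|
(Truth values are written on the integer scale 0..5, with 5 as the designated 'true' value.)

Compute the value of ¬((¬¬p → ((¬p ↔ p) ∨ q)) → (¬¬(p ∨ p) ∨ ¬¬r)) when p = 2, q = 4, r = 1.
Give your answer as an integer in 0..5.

3

¬p = ¬2 = 3
¬¬p = ¬3 = 2
¬p = ¬2 = 3
¬p ↔ p = 3 ↔ 2 = 4
(¬p ↔ p) ∨ q = 4 ∨ 4 = 4
¬¬p → ((¬p ↔ p) ∨ q) = 2 → 4 = 5
p ∨ p = 2 ∨ 2 = 2
¬(p ∨ p) = ¬2 = 3
¬¬(p ∨ p) = ¬3 = 2
¬r = ¬1 = 4
¬¬r = ¬4 = 1
¬¬(p ∨ p) ∨ ¬¬r = 2 ∨ 1 = 2
(¬¬p → ((¬p ↔ p) ∨ q)) → (¬¬(p ∨ p) ∨ ¬¬r) = 5 → 2 = 2
¬((¬¬p → ((¬p ↔ p) ∨ q)) → (¬¬(p ∨ p) ∨ ¬¬r)) = ¬2 = 3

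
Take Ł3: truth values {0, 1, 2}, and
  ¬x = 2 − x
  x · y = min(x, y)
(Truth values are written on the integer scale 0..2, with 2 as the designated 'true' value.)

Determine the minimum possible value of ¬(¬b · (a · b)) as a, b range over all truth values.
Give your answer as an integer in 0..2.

Take a = 1, b = 1:
¬b = ¬1 = 1
a · b = 1 · 1 = 1
¬b · (a · b) = 1 · 1 = 1
¬(¬b · (a · b)) = ¬1 = 1
No assignment yields a value below 1, so this is the minimum.

1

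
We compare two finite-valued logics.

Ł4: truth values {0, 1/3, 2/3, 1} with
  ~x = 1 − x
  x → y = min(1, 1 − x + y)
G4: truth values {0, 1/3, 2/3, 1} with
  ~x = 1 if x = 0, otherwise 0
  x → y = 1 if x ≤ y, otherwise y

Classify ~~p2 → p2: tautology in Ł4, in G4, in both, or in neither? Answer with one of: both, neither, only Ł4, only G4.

In Ł4: every assignment gives 1 — tautology.
In G4: at p2 = 1/3 the value is 1/3 — not a tautology.

only Ł4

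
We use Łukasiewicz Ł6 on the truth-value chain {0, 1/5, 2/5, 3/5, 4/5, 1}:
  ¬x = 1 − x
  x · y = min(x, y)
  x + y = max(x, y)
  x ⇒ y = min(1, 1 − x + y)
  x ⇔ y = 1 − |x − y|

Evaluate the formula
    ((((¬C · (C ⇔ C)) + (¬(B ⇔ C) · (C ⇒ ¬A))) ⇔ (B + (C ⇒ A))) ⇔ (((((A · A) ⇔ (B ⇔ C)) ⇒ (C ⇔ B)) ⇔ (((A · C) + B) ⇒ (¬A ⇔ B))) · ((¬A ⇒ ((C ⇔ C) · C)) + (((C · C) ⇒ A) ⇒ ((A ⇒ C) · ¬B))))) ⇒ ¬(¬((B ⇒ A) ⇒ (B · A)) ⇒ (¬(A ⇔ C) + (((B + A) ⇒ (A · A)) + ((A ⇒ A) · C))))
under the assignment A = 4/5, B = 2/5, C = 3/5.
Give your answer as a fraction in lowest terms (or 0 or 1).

2/5

¬C = ¬3/5 = 2/5
C ⇔ C = 3/5 ⇔ 3/5 = 1
¬C · (C ⇔ C) = 2/5 · 1 = 2/5
B ⇔ C = 2/5 ⇔ 3/5 = 4/5
¬(B ⇔ C) = ¬4/5 = 1/5
¬A = ¬4/5 = 1/5
C ⇒ ¬A = 3/5 ⇒ 1/5 = 3/5
¬(B ⇔ C) · (C ⇒ ¬A) = 1/5 · 3/5 = 1/5
(¬C · (C ⇔ C)) + (¬(B ⇔ C) · (C ⇒ ¬A)) = 2/5 + 1/5 = 2/5
C ⇒ A = 3/5 ⇒ 4/5 = 1
B + (C ⇒ A) = 2/5 + 1 = 1
((¬C · (C ⇔ C)) + (¬(B ⇔ C) · (C ⇒ ¬A))) ⇔ (B + (C ⇒ A)) = 2/5 ⇔ 1 = 2/5
A · A = 4/5 · 4/5 = 4/5
B ⇔ C = 2/5 ⇔ 3/5 = 4/5
(A · A) ⇔ (B ⇔ C) = 4/5 ⇔ 4/5 = 1
C ⇔ B = 3/5 ⇔ 2/5 = 4/5
((A · A) ⇔ (B ⇔ C)) ⇒ (C ⇔ B) = 1 ⇒ 4/5 = 4/5
A · C = 4/5 · 3/5 = 3/5
(A · C) + B = 3/5 + 2/5 = 3/5
¬A = ¬4/5 = 1/5
¬A ⇔ B = 1/5 ⇔ 2/5 = 4/5
((A · C) + B) ⇒ (¬A ⇔ B) = 3/5 ⇒ 4/5 = 1
(((A · A) ⇔ (B ⇔ C)) ⇒ (C ⇔ B)) ⇔ (((A · C) + B) ⇒ (¬A ⇔ B)) = 4/5 ⇔ 1 = 4/5
¬A = ¬4/5 = 1/5
C ⇔ C = 3/5 ⇔ 3/5 = 1
(C ⇔ C) · C = 1 · 3/5 = 3/5
¬A ⇒ ((C ⇔ C) · C) = 1/5 ⇒ 3/5 = 1
C · C = 3/5 · 3/5 = 3/5
(C · C) ⇒ A = 3/5 ⇒ 4/5 = 1
A ⇒ C = 4/5 ⇒ 3/5 = 4/5
¬B = ¬2/5 = 3/5
(A ⇒ C) · ¬B = 4/5 · 3/5 = 3/5
((C · C) ⇒ A) ⇒ ((A ⇒ C) · ¬B) = 1 ⇒ 3/5 = 3/5
(¬A ⇒ ((C ⇔ C) · C)) + (((C · C) ⇒ A) ⇒ ((A ⇒ C) · ¬B)) = 1 + 3/5 = 1
((((A · A) ⇔ (B ⇔ C)) ⇒ (C ⇔ B)) ⇔ (((A · C) + B) ⇒ (¬A ⇔ B))) · ((¬A ⇒ ((C ⇔ C) · C)) + (((C · C) ⇒ A) ⇒ ((A ⇒ C) · ¬B))) = 4/5 · 1 = 4/5
(((¬C · (C ⇔ C)) + (¬(B ⇔ C) · (C ⇒ ¬A))) ⇔ (B + (C ⇒ A))) ⇔ (((((A · A) ⇔ (B ⇔ C)) ⇒ (C ⇔ B)) ⇔ (((A · C) + B) ⇒ (¬A ⇔ B))) · ((¬A ⇒ ((C ⇔ C) · C)) + (((C · C) ⇒ A) ⇒ ((A ⇒ C) · ¬B)))) = 2/5 ⇔ 4/5 = 3/5
B ⇒ A = 2/5 ⇒ 4/5 = 1
B · A = 2/5 · 4/5 = 2/5
(B ⇒ A) ⇒ (B · A) = 1 ⇒ 2/5 = 2/5
¬((B ⇒ A) ⇒ (B · A)) = ¬2/5 = 3/5
A ⇔ C = 4/5 ⇔ 3/5 = 4/5
¬(A ⇔ C) = ¬4/5 = 1/5
B + A = 2/5 + 4/5 = 4/5
A · A = 4/5 · 4/5 = 4/5
(B + A) ⇒ (A · A) = 4/5 ⇒ 4/5 = 1
A ⇒ A = 4/5 ⇒ 4/5 = 1
(A ⇒ A) · C = 1 · 3/5 = 3/5
((B + A) ⇒ (A · A)) + ((A ⇒ A) · C) = 1 + 3/5 = 1
¬(A ⇔ C) + (((B + A) ⇒ (A · A)) + ((A ⇒ A) · C)) = 1/5 + 1 = 1
¬((B ⇒ A) ⇒ (B · A)) ⇒ (¬(A ⇔ C) + (((B + A) ⇒ (A · A)) + ((A ⇒ A) · C))) = 3/5 ⇒ 1 = 1
¬(¬((B ⇒ A) ⇒ (B · A)) ⇒ (¬(A ⇔ C) + (((B + A) ⇒ (A · A)) + ((A ⇒ A) · C)))) = ¬1 = 0
((((¬C · (C ⇔ C)) + (¬(B ⇔ C) · (C ⇒ ¬A))) ⇔ (B + (C ⇒ A))) ⇔ (((((A · A) ⇔ (B ⇔ C)) ⇒ (C ⇔ B)) ⇔ (((A · C) + B) ⇒ (¬A ⇔ B))) · ((¬A ⇒ ((C ⇔ C) · C)) + (((C · C) ⇒ A) ⇒ ((A ⇒ C) · ¬B))))) ⇒ ¬(¬((B ⇒ A) ⇒ (B · A)) ⇒ (¬(A ⇔ C) + (((B + A) ⇒ (A · A)) + ((A ⇒ A) · C)))) = 3/5 ⇒ 0 = 2/5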